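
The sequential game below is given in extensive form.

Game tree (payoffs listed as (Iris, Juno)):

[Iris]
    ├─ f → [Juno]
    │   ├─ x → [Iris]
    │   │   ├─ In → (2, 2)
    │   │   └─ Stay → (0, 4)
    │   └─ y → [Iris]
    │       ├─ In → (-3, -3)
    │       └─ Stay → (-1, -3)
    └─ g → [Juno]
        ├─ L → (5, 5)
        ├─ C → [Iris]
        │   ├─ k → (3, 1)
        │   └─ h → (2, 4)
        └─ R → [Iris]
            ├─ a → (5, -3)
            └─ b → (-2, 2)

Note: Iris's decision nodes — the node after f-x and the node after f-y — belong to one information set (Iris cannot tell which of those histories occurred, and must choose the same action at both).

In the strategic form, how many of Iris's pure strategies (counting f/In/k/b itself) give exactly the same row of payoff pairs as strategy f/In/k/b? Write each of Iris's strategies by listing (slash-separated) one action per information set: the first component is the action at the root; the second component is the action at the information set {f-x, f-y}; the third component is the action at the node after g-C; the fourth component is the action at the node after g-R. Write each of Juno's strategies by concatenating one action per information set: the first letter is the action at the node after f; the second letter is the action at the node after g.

4

Row for f/In/k/b (columns xL, xC, xR, yL, yC, yR): (2,2) (2,2) (2,2) (-3,-3) (-3,-3) (-3,-3).
Under f/In/k/b, Iris's choice at the node after g-C and at the node after g-R can never be reached regardless of what Juno does, so varying those choices leaves every outcome unchanged.
Holding the reachable choices fixed and varying the unreachable ones freely already gives 2 × 2 = 4 equivalent strategies.
No other strategy reproduces this row, so those 4 are the full class: f/In/k/a, f/In/k/b, f/In/h/a, f/In/h/b.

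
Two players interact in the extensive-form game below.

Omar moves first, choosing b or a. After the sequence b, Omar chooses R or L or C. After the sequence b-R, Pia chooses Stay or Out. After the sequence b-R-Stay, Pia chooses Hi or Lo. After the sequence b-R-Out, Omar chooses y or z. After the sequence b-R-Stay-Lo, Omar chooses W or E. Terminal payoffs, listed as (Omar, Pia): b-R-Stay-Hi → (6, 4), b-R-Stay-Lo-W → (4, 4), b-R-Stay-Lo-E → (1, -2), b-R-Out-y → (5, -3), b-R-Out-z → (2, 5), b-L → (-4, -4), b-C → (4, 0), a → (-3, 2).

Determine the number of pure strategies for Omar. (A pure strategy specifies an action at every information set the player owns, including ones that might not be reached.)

24

Omar owns the root with actions {b, a} — two choices.
Omar owns the node after b with actions {R, L, C} — three choices.
Omar owns the node after b-R-Out with actions {y, z} — two choices.
Omar owns the node after b-R-Stay-Lo with actions {W, E} — two choices.
A pure strategy fixes one action at each information set independently, so the count is the product 2 × 3 × 2 × 2 = 24.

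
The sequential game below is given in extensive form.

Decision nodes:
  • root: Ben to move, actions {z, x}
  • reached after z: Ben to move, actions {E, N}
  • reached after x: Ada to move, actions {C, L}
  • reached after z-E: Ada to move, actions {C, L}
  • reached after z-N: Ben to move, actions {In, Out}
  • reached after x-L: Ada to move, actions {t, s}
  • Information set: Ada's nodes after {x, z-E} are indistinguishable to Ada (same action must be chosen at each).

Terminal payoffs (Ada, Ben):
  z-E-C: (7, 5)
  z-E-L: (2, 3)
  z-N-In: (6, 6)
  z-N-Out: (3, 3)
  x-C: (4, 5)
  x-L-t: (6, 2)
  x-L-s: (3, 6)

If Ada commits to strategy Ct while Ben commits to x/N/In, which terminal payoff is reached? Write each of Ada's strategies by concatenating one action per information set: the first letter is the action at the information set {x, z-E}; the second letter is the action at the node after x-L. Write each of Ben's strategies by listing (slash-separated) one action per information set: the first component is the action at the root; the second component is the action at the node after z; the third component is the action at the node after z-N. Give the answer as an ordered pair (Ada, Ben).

(4, 5)

Trace the play path from the root:
  Ben plays x
  Ada plays C at [x]
→ terminal payoff (4, 5).
(Ada's choice at the node after x-L is never reached on this path, so it doesn't affect the outcome.)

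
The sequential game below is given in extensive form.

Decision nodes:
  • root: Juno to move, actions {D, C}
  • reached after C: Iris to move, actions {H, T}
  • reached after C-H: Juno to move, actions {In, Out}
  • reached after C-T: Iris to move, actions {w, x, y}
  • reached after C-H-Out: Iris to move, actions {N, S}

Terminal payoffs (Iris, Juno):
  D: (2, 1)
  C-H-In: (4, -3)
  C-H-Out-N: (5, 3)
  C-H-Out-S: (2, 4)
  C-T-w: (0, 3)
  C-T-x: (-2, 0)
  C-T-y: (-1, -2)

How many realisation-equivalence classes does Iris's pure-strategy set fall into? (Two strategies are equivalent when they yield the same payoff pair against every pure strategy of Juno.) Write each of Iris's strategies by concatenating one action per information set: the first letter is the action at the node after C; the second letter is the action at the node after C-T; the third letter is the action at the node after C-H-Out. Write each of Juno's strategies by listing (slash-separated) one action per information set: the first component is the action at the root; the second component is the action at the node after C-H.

5

Iris has 12 pure strategies: HwN, HwS, HxN, HxS, HyN, HyS, TwN, TwS, TxN, TxS, TyN, TyS. Columns: D/In, D/Out, C/In, C/Out.
{HwN, HxN, HyN} → row (2,1) (2,1) (4,-3) (5,3)
{HwS, HxS, HyS} → row (2,1) (2,1) (4,-3) (2,4)
{TwN, TwS} → row (2,1) (2,1) (0,3) (0,3)
{TxN, TxS} → row (2,1) (2,1) (-2,0) (-2,0)
{TyN, TyS} → row (2,1) (2,1) (-1,-2) (-1,-2)
That's 5 distinct rows out of 12 strategies.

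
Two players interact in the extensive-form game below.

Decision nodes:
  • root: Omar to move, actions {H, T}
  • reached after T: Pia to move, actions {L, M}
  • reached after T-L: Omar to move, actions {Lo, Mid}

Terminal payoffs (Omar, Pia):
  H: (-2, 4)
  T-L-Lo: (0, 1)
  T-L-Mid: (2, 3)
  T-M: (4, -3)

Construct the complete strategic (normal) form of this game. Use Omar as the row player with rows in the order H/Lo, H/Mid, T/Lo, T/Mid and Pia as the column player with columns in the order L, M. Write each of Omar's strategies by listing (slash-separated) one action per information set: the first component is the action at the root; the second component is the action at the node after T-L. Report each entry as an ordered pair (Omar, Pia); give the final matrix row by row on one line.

             L        M
 H/Lo   (-2,4)   (-2,4)
H/Mid   (-2,4)   (-2,4)
 T/Lo    (0,1)   (4,-3)
T/Mid    (2,3)   (4,-3)

H/Lo: (-2,4) (-2,4) | H/Mid: (-2,4) (-2,4) | T/Lo: (0,1) (4,-3) | T/Mid: (2,3) (4,-3)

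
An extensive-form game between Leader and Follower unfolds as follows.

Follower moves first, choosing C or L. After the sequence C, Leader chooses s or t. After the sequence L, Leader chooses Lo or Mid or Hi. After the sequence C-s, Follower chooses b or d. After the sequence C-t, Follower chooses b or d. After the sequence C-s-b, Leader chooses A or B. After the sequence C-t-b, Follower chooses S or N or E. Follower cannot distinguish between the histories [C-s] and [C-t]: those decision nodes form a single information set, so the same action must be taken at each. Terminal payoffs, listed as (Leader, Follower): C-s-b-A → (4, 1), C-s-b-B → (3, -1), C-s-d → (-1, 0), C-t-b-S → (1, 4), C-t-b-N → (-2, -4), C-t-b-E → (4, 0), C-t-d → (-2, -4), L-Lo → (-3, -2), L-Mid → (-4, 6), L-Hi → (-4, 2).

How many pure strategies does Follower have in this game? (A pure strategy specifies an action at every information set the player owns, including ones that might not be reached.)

12

Follower owns the root with actions {C, L} — two choices.
Follower owns the information set {C-s, C-t} with actions {b, d} — two choices.
Follower owns the node after C-t-b with actions {S, N, E} — three choices.
A pure strategy fixes one action at each information set independently, so the count is the product 2 × 2 × 3 = 12.
(For reference, Leader has 12 pure strategies, giving a 12×12 normal-form matrix.)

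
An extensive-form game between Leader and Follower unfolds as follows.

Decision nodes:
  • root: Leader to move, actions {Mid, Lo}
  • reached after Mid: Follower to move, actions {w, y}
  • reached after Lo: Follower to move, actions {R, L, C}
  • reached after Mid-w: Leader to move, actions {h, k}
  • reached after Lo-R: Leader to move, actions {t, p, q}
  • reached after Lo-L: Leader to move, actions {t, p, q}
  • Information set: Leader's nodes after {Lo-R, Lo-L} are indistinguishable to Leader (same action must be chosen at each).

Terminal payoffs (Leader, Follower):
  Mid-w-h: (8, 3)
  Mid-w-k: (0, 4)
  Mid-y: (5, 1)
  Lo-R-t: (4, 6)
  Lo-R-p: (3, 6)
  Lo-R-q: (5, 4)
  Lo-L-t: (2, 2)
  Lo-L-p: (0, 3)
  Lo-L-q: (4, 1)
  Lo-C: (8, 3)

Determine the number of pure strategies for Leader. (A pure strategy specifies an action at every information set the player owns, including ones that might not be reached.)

Leader owns the root with actions {Mid, Lo} — two choices.
Leader owns the node after Mid-w with actions {h, k} — two choices.
Leader owns the information set {Lo-R, Lo-L} with actions {t, p, q} — three choices.
A pure strategy fixes one action at each information set independently, so the count is the product 2 × 2 × 3 = 12.

12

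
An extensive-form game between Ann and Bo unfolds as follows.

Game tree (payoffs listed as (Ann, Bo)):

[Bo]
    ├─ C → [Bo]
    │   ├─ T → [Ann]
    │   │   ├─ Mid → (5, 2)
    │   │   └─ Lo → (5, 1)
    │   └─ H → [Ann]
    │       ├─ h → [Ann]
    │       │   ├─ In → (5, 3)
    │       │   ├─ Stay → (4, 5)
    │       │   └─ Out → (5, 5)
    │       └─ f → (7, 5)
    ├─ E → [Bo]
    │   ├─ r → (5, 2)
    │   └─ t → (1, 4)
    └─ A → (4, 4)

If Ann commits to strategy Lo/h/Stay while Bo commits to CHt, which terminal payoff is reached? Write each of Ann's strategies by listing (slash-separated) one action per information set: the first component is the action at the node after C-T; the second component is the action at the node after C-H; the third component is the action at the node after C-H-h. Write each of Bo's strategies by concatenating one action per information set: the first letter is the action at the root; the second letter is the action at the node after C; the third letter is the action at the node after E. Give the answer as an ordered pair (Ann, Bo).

(4, 5)

Trace the play path from the root:
  Bo plays C
  Bo plays H at [C]
  Ann plays h at [C-H]
  Ann plays Stay at [C-H-h]
→ terminal payoff (4, 5).
(Ann's choice at the node after C-T is never reached on this path, so it doesn't affect the outcome.)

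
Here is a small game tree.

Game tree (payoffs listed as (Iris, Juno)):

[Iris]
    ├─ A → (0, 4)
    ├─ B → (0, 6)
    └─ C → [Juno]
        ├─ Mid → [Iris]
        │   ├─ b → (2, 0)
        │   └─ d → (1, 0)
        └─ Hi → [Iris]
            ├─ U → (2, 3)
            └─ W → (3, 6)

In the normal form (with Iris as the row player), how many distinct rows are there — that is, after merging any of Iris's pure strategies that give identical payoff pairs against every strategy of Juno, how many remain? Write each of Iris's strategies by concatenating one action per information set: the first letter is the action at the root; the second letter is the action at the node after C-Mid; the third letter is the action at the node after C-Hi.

6

Iris has 12 pure strategies: AbU, AbW, AdU, AdW, BbU, BbW, BdU, BdW, CbU, CbW, CdU, CdW. Columns: Mid, Hi.
{AbU, AbW, AdU, AdW} → row (0,4) (0,4)
{BbU, BbW, BdU, BdW} → row (0,6) (0,6)
{CbU} → row (2,0) (2,3)
{CbW} → row (2,0) (3,6)
{CdU} → row (1,0) (2,3)
{CdW} → row (1,0) (3,6)
That's 6 distinct rows out of 12 strategies.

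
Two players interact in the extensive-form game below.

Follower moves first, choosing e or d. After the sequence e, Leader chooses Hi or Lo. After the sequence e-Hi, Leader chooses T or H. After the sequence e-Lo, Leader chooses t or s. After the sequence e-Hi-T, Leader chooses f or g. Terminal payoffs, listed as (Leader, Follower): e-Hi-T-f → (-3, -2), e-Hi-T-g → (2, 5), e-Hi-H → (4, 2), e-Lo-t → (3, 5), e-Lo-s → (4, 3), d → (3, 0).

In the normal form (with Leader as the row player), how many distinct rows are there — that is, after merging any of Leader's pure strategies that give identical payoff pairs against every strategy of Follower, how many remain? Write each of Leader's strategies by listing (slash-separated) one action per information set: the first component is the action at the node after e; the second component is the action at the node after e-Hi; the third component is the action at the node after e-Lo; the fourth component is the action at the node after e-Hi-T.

Leader has 16 pure strategies: Hi/T/t/f, Hi/T/t/g, Hi/T/s/f, Hi/T/s/g, Hi/H/t/f, Hi/H/t/g, Hi/H/s/f, Hi/H/s/g, Lo/T/t/f, Lo/T/t/g, Lo/T/s/f, Lo/T/s/g, Lo/H/t/f, Lo/H/t/g, Lo/H/s/f, Lo/H/s/g. Columns: e, d.
{Hi/T/t/f, Hi/T/s/f} → row (-3,-2) (3,0)
{Hi/T/t/g, Hi/T/s/g} → row (2,5) (3,0)
{Hi/H/t/f, Hi/H/t/g, Hi/H/s/f, Hi/H/s/g} → row (4,2) (3,0)
{Lo/T/t/f, Lo/T/t/g, Lo/H/t/f, Lo/H/t/g} → row (3,5) (3,0)
{Lo/T/s/f, Lo/T/s/g, Lo/H/s/f, Lo/H/s/g} → row (4,3) (3,0)
That's 5 distinct rows out of 16 strategies.

5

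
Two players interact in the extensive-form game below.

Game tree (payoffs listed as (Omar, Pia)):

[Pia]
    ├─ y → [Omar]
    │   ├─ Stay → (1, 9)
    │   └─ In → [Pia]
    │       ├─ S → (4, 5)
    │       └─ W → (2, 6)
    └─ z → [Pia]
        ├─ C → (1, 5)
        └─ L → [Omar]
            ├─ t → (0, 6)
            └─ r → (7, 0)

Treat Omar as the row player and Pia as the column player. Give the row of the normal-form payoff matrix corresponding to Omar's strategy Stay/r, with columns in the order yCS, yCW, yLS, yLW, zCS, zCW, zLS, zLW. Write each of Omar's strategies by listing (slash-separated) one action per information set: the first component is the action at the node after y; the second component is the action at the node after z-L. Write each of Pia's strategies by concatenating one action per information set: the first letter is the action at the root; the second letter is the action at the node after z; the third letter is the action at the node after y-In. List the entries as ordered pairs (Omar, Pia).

vs yCS: Pia plays y → Omar plays Stay at [y] → (1, 9)
vs yCW: Pia plays y → Omar plays Stay at [y] → (1, 9)
vs yLS: Pia plays y → Omar plays Stay at [y] → (1, 9)
vs yLW: Pia plays y → Omar plays Stay at [y] → (1, 9)
vs zCS: Pia plays z → Pia plays C at [z] → (1, 5)
vs zCW: Pia plays z → Pia plays C at [z] → (1, 5)
vs zLS: Pia plays z → Pia plays L at [z] → Omar plays r at [z-L] → (7, 0)
vs zLW: Pia plays z → Pia plays L at [z] → Omar plays r at [z-L] → (7, 0)

(1,9) (1,9) (1,9) (1,9) (1,5) (1,5) (7,0) (7,0)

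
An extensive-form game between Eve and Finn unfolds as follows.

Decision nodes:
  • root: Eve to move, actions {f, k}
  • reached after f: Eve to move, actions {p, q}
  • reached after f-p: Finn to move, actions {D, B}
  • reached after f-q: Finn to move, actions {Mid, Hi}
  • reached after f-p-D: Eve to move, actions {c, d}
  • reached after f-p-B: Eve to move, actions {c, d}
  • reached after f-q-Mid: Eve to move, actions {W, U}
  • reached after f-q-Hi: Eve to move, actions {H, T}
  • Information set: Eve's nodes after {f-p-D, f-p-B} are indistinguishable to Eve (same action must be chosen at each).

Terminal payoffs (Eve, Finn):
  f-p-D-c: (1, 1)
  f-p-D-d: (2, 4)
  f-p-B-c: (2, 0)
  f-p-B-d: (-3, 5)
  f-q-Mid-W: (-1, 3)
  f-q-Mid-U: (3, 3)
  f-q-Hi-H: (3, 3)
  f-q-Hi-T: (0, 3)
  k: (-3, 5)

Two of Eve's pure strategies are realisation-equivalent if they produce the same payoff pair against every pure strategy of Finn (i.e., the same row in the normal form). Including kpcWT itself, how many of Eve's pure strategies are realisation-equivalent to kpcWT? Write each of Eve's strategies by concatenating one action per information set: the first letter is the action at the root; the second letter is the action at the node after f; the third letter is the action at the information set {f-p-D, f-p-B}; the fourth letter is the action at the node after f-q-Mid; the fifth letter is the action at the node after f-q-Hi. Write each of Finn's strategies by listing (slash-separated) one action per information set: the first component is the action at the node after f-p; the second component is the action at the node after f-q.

16

Row for kpcWT (columns D/Mid, D/Hi, B/Mid, B/Hi): (-3,5) (-3,5) (-3,5) (-3,5).
Under kpcWT, Eve's choice at the node after f and at the information set {f-p-D, f-p-B} and at the node after f-q-Mid and at the node after f-q-Hi can never be reached regardless of what Finn does, so varying those choices leaves every outcome unchanged.
Holding the reachable choices fixed and varying the unreachable ones freely already gives 2 × 2 × 2 × 2 = 16 equivalent strategies.
No other strategy reproduces this row, so those 16 are the full class: kpcWH, kpcWT, kpcUH, kpcUT, kpdWH, kpdWT, kpdUH, kpdUT, kqcWH, kqcWT, kqcUH, kqcUT, kqdWH, kqdWT, kqdUH, kqdUT.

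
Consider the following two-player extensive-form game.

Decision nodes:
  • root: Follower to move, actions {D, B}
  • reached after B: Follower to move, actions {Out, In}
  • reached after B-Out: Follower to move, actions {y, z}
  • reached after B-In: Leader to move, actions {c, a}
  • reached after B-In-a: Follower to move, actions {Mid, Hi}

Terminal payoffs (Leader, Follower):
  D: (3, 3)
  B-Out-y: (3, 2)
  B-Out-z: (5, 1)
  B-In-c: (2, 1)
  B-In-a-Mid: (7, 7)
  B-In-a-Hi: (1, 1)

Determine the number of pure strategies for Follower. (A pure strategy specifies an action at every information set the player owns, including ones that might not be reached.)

Follower owns the root with actions {D, B} — two choices.
Follower owns the node after B with actions {Out, In} — two choices.
Follower owns the node after B-Out with actions {y, z} — two choices.
Follower owns the node after B-In-a with actions {Mid, Hi} — two choices.
A pure strategy fixes one action at each information set independently, so the count is the product 2 × 2 × 2 × 2 = 16.
(For reference, Leader has 2 pure strategies, giving a 16×2 normal-form matrix.)

16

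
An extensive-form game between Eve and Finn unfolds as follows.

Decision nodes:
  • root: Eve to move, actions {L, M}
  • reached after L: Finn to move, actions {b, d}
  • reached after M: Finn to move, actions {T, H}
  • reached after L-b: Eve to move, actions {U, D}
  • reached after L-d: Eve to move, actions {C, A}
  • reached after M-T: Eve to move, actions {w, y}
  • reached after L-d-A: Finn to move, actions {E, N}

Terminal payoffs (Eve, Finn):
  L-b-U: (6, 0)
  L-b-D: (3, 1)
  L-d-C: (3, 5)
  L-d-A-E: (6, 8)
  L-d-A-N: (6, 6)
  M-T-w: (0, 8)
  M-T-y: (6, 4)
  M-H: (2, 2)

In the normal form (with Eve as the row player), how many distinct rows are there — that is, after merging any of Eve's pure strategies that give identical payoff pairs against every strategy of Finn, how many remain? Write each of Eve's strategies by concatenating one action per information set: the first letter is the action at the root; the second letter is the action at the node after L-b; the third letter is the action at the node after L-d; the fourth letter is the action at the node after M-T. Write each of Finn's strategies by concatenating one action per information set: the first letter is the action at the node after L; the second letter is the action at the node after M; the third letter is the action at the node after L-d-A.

6

Eve has 16 pure strategies: LUCw, LUCy, LUAw, LUAy, LDCw, LDCy, LDAw, LDAy, MUCw, MUCy, MUAw, MUAy, MDCw, MDCy, MDAw, MDAy. Columns: bTE, bTN, bHE, bHN, dTE, dTN, dHE, dHN.
{LUCw, LUCy} → row (6,0) (6,0) (6,0) (6,0) (3,5) (3,5) (3,5) (3,5)
{LUAw, LUAy} → row (6,0) (6,0) (6,0) (6,0) (6,8) (6,6) (6,8) (6,6)
{LDCw, LDCy} → row (3,1) (3,1) (3,1) (3,1) (3,5) (3,5) (3,5) (3,5)
{LDAw, LDAy} → row (3,1) (3,1) (3,1) (3,1) (6,8) (6,6) (6,8) (6,6)
{MUCw, MUAw, MDCw, MDAw} → row (0,8) (0,8) (2,2) (2,2) (0,8) (0,8) (2,2) (2,2)
{MUCy, MUAy, MDCy, MDAy} → row (6,4) (6,4) (2,2) (2,2) (6,4) (6,4) (2,2) (2,2)
That's 6 distinct rows out of 16 strategies.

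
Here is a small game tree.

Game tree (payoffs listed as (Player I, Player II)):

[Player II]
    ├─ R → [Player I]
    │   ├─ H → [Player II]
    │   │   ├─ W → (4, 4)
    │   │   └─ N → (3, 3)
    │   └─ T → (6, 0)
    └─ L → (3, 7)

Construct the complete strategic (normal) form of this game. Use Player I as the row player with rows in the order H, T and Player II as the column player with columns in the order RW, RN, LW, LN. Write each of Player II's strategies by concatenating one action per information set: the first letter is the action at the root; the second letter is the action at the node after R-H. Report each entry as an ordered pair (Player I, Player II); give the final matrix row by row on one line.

           RW       RN       LW       LN
   H    (4,4)    (3,3)    (3,7)    (3,7)
   T    (6,0)    (6,0)    (3,7)    (3,7)

H: (4,4) (3,3) (3,7) (3,7) | T: (6,0) (6,0) (3,7) (3,7)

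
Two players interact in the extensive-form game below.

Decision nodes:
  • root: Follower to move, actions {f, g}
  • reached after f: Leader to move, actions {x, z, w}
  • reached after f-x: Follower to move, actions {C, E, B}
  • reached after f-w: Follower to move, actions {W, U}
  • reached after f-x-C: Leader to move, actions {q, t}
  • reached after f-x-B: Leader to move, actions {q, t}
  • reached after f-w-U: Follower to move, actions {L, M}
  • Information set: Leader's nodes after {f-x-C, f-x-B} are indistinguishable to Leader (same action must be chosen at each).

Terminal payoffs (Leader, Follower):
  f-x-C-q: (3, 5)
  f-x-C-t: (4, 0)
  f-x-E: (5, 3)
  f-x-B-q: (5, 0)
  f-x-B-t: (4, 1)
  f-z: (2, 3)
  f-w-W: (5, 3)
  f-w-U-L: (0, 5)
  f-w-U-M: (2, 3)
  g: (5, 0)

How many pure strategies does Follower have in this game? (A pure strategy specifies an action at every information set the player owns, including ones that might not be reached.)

Follower owns the root with actions {f, g} — two choices.
Follower owns the node after f-x with actions {C, E, B} — three choices.
Follower owns the node after f-w with actions {W, U} — two choices.
Follower owns the node after f-w-U with actions {L, M} — two choices.
A pure strategy fixes one action at each information set independently, so the count is the product 2 × 3 × 2 × 2 = 24.

24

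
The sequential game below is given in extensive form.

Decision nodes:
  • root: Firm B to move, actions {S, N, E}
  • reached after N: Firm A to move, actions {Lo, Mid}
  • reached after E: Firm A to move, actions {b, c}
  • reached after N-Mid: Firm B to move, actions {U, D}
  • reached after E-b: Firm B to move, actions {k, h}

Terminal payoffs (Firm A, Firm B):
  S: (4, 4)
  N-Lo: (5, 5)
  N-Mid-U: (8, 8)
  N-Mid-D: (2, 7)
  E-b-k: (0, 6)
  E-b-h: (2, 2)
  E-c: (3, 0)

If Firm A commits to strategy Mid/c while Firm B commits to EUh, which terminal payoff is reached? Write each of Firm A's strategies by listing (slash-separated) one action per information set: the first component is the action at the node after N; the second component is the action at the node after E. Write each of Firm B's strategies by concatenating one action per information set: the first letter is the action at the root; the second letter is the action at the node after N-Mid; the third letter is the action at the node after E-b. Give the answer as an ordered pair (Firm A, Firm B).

(3, 0)

Trace the play path from the root:
  Firm B plays E
  Firm A plays c at [E]
→ terminal payoff (3, 0).
(Firm A's choice at the node after N is never reached on this path, so it doesn't affect the outcome.)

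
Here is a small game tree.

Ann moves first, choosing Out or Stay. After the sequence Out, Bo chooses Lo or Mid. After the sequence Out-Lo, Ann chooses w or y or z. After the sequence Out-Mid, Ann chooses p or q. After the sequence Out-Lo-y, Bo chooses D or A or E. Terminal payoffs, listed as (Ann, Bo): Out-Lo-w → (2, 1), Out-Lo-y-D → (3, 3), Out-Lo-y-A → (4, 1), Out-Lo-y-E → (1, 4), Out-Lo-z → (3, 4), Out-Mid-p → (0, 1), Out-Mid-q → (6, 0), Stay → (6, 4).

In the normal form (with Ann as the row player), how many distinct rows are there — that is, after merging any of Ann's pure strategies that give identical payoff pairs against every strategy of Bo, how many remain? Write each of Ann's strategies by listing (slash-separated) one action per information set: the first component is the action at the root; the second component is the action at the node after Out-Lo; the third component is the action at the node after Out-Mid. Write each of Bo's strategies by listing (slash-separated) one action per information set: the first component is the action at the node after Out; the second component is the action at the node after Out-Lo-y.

Ann has 12 pure strategies: Out/w/p, Out/w/q, Out/y/p, Out/y/q, Out/z/p, Out/z/q, Stay/w/p, Stay/w/q, Stay/y/p, Stay/y/q, Stay/z/p, Stay/z/q. Columns: Lo/D, Lo/A, Lo/E, Mid/D, Mid/A, Mid/E.
{Out/w/p} → row (2,1) (2,1) (2,1) (0,1) (0,1) (0,1)
{Out/w/q} → row (2,1) (2,1) (2,1) (6,0) (6,0) (6,0)
{Out/y/p} → row (3,3) (4,1) (1,4) (0,1) (0,1) (0,1)
{Out/y/q} → row (3,3) (4,1) (1,4) (6,0) (6,0) (6,0)
{Out/z/p} → row (3,4) (3,4) (3,4) (0,1) (0,1) (0,1)
{Out/z/q} → row (3,4) (3,4) (3,4) (6,0) (6,0) (6,0)
{Stay/w/p, Stay/w/q, Stay/y/p, Stay/y/q, Stay/z/p, Stay/z/q} → row (6,4) (6,4) (6,4) (6,4) (6,4) (6,4)
That's 7 distinct rows out of 12 strategies.

7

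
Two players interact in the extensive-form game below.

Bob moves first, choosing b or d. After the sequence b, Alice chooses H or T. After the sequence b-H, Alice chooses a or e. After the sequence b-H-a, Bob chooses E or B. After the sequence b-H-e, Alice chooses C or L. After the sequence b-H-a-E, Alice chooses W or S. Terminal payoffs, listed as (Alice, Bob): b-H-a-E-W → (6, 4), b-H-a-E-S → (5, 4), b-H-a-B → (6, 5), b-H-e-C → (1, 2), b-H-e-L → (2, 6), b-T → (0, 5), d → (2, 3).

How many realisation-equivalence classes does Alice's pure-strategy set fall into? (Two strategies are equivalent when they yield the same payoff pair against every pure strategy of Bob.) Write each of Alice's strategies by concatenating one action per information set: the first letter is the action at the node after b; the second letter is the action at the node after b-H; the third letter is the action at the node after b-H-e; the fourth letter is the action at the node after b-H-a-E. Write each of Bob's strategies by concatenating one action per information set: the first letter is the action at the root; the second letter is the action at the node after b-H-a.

Alice has 16 pure strategies: HaCW, HaCS, HaLW, HaLS, HeCW, HeCS, HeLW, HeLS, TaCW, TaCS, TaLW, TaLS, TeCW, TeCS, TeLW, TeLS. Columns: bE, bB, dE, dB.
{HaCW, HaLW} → row (6,4) (6,5) (2,3) (2,3)
{HaCS, HaLS} → row (5,4) (6,5) (2,3) (2,3)
{HeCW, HeCS} → row (1,2) (1,2) (2,3) (2,3)
{HeLW, HeLS} → row (2,6) (2,6) (2,3) (2,3)
{TaCW, TaCS, TaLW, TaLS, TeCW, TeCS, TeLW, TeLS} → row (0,5) (0,5) (2,3) (2,3)
That's 5 distinct rows out of 16 strategies.

5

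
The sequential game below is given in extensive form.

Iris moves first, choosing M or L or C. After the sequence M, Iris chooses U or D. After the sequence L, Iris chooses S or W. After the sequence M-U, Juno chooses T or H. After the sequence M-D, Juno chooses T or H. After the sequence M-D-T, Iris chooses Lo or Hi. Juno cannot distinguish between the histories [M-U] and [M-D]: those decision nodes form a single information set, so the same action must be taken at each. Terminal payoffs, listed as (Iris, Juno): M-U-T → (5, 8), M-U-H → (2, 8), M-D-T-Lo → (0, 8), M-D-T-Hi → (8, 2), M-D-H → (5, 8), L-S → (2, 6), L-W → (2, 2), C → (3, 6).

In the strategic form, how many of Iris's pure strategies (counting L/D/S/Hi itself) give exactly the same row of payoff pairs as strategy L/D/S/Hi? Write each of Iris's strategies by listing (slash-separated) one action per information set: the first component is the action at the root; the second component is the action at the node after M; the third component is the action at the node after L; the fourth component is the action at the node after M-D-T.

4

Row for L/D/S/Hi (columns T, H): (2,6) (2,6).
Under L/D/S/Hi, Iris's choice at the node after M and at the node after M-D-T can never be reached regardless of what Juno does, so varying those choices leaves every outcome unchanged.
Holding the reachable choices fixed and varying the unreachable ones freely already gives 2 × 2 = 4 equivalent strategies.
No other strategy reproduces this row, so those 4 are the full class: L/U/S/Lo, L/U/S/Hi, L/D/S/Lo, L/D/S/Hi.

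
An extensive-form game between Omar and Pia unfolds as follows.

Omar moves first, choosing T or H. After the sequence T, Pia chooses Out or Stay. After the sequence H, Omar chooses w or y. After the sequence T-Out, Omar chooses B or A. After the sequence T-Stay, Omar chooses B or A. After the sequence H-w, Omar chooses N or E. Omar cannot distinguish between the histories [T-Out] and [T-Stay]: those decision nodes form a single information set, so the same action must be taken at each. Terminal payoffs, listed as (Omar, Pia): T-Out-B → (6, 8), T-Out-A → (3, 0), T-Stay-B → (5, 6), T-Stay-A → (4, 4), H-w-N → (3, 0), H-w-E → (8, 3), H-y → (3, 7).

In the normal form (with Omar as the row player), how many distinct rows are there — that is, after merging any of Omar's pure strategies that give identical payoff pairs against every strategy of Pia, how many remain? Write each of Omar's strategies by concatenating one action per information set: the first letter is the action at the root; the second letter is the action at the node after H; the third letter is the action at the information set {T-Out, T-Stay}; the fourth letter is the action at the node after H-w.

Omar has 16 pure strategies: TwBN, TwBE, TwAN, TwAE, TyBN, TyBE, TyAN, TyAE, HwBN, HwBE, HwAN, HwAE, HyBN, HyBE, HyAN, HyAE. Columns: Out, Stay.
{TwBN, TwBE, TyBN, TyBE} → row (6,8) (5,6)
{TwAN, TwAE, TyAN, TyAE} → row (3,0) (4,4)
{HwBN, HwAN} → row (3,0) (3,0)
{HwBE, HwAE} → row (8,3) (8,3)
{HyBN, HyBE, HyAN, HyAE} → row (3,7) (3,7)
That's 5 distinct rows out of 16 strategies.

5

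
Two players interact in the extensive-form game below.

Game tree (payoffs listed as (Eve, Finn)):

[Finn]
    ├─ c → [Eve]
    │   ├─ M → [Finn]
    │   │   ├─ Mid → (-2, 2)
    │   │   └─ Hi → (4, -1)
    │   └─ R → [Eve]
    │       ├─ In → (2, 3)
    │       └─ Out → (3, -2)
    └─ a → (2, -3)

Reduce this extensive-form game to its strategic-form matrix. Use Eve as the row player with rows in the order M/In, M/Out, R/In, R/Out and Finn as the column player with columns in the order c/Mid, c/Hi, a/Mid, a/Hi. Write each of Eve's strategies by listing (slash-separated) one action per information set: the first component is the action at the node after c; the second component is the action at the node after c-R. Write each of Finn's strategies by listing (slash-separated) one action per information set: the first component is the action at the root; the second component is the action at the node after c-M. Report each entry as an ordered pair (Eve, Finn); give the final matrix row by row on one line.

         c/Mid     c/Hi    a/Mid     a/Hi
 M/In   (-2,2)   (4,-1)   (2,-3)   (2,-3)
M/Out   (-2,2)   (4,-1)   (2,-3)   (2,-3)
 R/In    (2,3)    (2,3)   (2,-3)   (2,-3)
R/Out   (3,-2)   (3,-2)   (2,-3)   (2,-3)

M/In: (-2,2) (4,-1) (2,-3) (2,-3) | M/Out: (-2,2) (4,-1) (2,-3) (2,-3) | R/In: (2,3) (2,3) (2,-3) (2,-3) | R/Out: (3,-2) (3,-2) (2,-3) (2,-3)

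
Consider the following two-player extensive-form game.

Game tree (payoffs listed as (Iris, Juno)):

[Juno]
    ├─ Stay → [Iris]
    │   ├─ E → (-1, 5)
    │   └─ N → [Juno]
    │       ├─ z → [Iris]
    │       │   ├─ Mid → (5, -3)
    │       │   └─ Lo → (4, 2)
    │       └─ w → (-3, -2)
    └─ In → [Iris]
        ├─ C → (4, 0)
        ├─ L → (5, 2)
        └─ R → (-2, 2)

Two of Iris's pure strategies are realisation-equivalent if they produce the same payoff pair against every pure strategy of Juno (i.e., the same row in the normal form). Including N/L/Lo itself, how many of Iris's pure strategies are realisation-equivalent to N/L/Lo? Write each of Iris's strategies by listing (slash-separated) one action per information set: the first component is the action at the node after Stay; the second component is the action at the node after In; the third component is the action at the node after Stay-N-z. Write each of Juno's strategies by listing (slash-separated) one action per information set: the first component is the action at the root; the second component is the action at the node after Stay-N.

Row for N/L/Lo (columns Stay/z, Stay/w, In/z, In/w): (4,2) (-3,-2) (5,2) (5,2).
Every one of Iris's information sets is on the play path for some reply by Juno when Iris follows N/L/Lo.
Changing the action at any of them therefore changes at least one column, so only N/L/Lo itself gives this row.

1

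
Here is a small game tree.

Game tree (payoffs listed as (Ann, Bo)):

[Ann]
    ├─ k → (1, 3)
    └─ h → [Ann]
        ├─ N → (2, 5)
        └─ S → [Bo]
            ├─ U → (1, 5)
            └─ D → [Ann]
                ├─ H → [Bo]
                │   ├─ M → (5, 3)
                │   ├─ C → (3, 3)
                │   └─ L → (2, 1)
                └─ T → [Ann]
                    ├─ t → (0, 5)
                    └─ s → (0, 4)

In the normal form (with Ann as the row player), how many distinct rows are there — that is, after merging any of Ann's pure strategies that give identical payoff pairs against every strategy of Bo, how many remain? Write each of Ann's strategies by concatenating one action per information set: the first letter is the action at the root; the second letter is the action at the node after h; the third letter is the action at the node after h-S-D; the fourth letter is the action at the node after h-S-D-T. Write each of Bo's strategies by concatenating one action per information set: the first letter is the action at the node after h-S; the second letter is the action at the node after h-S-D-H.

Ann has 16 pure strategies: kNHt, kNHs, kNTt, kNTs, kSHt, kSHs, kSTt, kSTs, hNHt, hNHs, hNTt, hNTs, hSHt, hSHs, hSTt, hSTs. Columns: UM, UC, UL, DM, DC, DL.
{kNHt, kNHs, kNTt, kNTs, kSHt, kSHs, kSTt, kSTs} → row (1,3) (1,3) (1,3) (1,3) (1,3) (1,3)
{hNHt, hNHs, hNTt, hNTs} → row (2,5) (2,5) (2,5) (2,5) (2,5) (2,5)
{hSHt, hSHs} → row (1,5) (1,5) (1,5) (5,3) (3,3) (2,1)
{hSTt} → row (1,5) (1,5) (1,5) (0,5) (0,5) (0,5)
{hSTs} → row (1,5) (1,5) (1,5) (0,4) (0,4) (0,4)
That's 5 distinct rows out of 16 strategies.

5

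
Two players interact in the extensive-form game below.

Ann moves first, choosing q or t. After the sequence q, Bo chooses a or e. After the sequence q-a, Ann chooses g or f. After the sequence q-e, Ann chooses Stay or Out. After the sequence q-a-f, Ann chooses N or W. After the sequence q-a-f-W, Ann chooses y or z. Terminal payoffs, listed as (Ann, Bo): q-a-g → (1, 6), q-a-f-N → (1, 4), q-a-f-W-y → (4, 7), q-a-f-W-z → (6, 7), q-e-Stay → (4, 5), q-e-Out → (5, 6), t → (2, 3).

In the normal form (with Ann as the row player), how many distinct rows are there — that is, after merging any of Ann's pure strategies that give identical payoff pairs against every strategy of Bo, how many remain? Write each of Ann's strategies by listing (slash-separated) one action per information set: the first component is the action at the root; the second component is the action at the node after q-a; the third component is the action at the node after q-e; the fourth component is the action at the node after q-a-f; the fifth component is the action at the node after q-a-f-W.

9

Ann has 32 pure strategies: q/g/Stay/N/y, q/g/Stay/N/z, q/g/Stay/W/y, q/g/Stay/W/z, q/g/Out/N/y, q/g/Out/N/z, q/g/Out/W/y, q/g/Out/W/z, q/f/Stay/N/y, q/f/Stay/N/z, q/f/Stay/W/y, q/f/Stay/W/z, q/f/Out/N/y, q/f/Out/N/z, q/f/Out/W/y, q/f/Out/W/z, t/g/Stay/N/y, t/g/Stay/N/z, t/g/Stay/W/y, t/g/Stay/W/z, t/g/Out/N/y, t/g/Out/N/z, t/g/Out/W/y, t/g/Out/W/z, t/f/Stay/N/y, t/f/Stay/N/z, t/f/Stay/W/y, t/f/Stay/W/z, t/f/Out/N/y, t/f/Out/N/z, t/f/Out/W/y, t/f/Out/W/z. Columns: a, e.
{q/g/Stay/N/y, q/g/Stay/N/z, q/g/Stay/W/y, q/g/Stay/W/z} → row (1,6) (4,5)
{q/g/Out/N/y, q/g/Out/N/z, q/g/Out/W/y, q/g/Out/W/z} → row (1,6) (5,6)
{q/f/Stay/N/y, q/f/Stay/N/z} → row (1,4) (4,5)
{q/f/Stay/W/y} → row (4,7) (4,5)
{q/f/Stay/W/z} → row (6,7) (4,5)
{q/f/Out/N/y, q/f/Out/N/z} → row (1,4) (5,6)
{q/f/Out/W/y} → row (4,7) (5,6)
{q/f/Out/W/z} → row (6,7) (5,6)
{t/g/Stay/N/y, t/g/Stay/N/z, t/g/Stay/W/y, t/g/Stay/W/z, t/g/Out/N/y, t/g/Out/N/z, t/g/Out/W/y, t/g/Out/W/z, t/f/Stay/N/y, t/f/Stay/N/z, t/f/Stay/W/y, t/f/Stay/W/z, t/f/Out/N/y, t/f/Out/N/z, t/f/Out/W/y, t/f/Out/W/z} → row (2,3) (2,3)
That's 9 distinct rows out of 32 strategies.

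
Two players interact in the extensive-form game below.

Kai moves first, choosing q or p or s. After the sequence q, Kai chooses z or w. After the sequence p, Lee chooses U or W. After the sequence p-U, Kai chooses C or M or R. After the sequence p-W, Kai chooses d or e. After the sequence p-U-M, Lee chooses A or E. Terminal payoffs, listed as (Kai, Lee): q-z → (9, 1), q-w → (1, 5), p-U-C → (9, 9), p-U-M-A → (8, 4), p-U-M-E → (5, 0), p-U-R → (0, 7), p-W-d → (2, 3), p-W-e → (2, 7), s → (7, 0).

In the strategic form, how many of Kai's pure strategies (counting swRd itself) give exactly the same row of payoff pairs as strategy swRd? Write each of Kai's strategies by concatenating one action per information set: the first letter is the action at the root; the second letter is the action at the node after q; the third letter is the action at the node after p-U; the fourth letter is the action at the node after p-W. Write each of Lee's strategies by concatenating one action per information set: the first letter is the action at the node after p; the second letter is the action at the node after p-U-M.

Row for swRd (columns UA, UE, WA, WE): (7,0) (7,0) (7,0) (7,0).
Under swRd, Kai's choice at the node after q and at the node after p-U and at the node after p-W can never be reached regardless of what Lee does, so varying those choices leaves every outcome unchanged.
Holding the reachable choices fixed and varying the unreachable ones freely already gives 2 × 3 × 2 = 12 equivalent strategies.
No other strategy reproduces this row, so those 12 are the full class: szCd, szCe, szMd, szMe, szRd, szRe, swCd, swCe, swMd, swMe, swRd, swRe.

12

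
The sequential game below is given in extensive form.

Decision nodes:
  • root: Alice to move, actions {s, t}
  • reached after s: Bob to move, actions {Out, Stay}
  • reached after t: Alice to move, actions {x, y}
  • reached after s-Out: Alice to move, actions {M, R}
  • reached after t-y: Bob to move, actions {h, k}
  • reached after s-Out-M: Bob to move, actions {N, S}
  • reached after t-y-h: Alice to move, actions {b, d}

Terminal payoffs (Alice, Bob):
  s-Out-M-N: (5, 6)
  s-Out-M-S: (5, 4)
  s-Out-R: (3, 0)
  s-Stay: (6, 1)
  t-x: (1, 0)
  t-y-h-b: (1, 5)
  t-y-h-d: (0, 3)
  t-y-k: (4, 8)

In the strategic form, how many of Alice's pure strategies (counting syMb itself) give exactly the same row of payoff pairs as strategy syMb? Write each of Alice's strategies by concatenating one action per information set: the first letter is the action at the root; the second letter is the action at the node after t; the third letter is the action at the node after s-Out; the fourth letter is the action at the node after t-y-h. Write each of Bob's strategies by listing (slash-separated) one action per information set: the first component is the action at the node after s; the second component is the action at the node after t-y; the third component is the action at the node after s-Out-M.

Row for syMb (columns Out/h/N, Out/h/S, Out/k/N, Out/k/S, Stay/h/N, Stay/h/S, Stay/k/N, Stay/k/S): (5,6) (5,4) (5,6) (5,4) (6,1) (6,1) (6,1) (6,1).
Under syMb, Alice's choice at the node after t and at the node after t-y-h can never be reached regardless of what Bob does, so varying those choices leaves every outcome unchanged.
Holding the reachable choices fixed and varying the unreachable ones freely already gives 2 × 2 = 4 equivalent strategies.
No other strategy reproduces this row, so those 4 are the full class: sxMb, sxMd, syMb, syMd.

4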